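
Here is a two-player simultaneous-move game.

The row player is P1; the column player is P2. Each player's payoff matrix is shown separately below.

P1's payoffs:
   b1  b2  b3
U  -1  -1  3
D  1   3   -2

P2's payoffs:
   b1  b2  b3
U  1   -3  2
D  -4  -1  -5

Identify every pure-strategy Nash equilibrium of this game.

(U, b1): P1 can switch to D (-1 → 1). Not NE.
(U, b2): P1 can switch to D (-1 → 3). Not NE.
(U, b3): P1 gets 3, best alternative -2; P2 gets 2, best alternative 1. No profitable deviation — NE.
(D, b1): P2 can switch to b2 (-4 → -1). Not NE.
(D, b2): P1 gets 3, best alternative -1; P2 gets -1, best alternative -4. No profitable deviation — NE.
(D, b3): P1 can switch to U (-2 → 3). Not NE.

The pure Nash equilibria are (U, b3), (D, b2).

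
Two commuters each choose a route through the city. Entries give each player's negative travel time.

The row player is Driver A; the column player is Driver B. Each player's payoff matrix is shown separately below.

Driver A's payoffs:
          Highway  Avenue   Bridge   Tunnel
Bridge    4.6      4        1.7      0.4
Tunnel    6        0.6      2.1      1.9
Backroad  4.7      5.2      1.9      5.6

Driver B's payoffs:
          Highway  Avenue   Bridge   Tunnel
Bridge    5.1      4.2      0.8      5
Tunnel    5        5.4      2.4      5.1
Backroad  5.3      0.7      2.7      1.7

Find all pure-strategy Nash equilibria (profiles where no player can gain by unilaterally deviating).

For each strategy profile, look for a profitable unilateral deviation.
(Bridge, Highway): Driver A can switch to Tunnel (4.6 → 6). Not NE.
(Bridge, Avenue): Driver A can switch to Backroad (4 → 5.2). Not NE.
(Bridge, Bridge): Driver A can switch to Tunnel (1.7 → 2.1). Not NE.
(Bridge, Tunnel): Driver A can switch to Tunnel (0.4 → 1.9). Not NE.
(Tunnel, Highway): Driver B can switch to Avenue (5 → 5.4). Not NE.
(Tunnel, Avenue): Driver A can switch to Bridge (0.6 → 4). Not NE.
(The remaining 6 profiles each have a profitable deviation by the same check.)

There is no pure-strategy Nash equilibrium.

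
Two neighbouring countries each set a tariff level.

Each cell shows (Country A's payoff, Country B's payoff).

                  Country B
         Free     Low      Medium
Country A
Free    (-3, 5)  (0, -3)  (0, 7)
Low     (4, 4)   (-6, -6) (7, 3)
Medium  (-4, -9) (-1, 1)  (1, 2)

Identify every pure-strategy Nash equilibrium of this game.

(Low, Free)

Country A against Free: payoffs -3, 4, -4 → best response Low.
Country A against Low: payoffs 0, -6, -1 → best response Free.
Country A against Medium: payoffs 0, 7, 1 → best response Low.
Country B against Free: payoffs 5, -3, 7 → best response Medium.
Country B against Low: payoffs 4, -6, 3 → best response Free.
Country B against Medium: payoffs -9, 1, 2 → best response Medium.
Mutual best responses: (Low, Free).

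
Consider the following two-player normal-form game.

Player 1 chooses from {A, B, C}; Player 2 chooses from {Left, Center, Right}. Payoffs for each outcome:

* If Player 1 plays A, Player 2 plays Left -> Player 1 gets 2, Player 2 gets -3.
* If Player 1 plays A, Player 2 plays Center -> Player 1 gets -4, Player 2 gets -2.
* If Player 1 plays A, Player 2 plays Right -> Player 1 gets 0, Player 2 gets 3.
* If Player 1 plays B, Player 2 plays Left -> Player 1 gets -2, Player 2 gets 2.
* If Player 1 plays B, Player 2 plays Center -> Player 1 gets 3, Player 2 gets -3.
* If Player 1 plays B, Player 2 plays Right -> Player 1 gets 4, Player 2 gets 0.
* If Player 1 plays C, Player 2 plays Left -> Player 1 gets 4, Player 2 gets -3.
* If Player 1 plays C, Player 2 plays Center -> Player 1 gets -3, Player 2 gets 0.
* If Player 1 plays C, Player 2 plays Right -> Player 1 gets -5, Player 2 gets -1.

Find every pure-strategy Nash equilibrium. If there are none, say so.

No pure-strategy Nash equilibrium.

For each strategy profile, look for a profitable unilateral deviation.
(A, Left): Player 1 can switch to C (2 → 4). Not NE.
(A, Center): Player 1 can switch to B (-4 → 3). Not NE.
(A, Right): Player 1 can switch to B (0 → 4). Not NE.
(B, Left): Player 1 can switch to A (-2 → 2). Not NE.
(B, Center): Player 2 can switch to Left (-3 → 2). Not NE.
(B, Right): Player 2 can switch to Left (0 → 2). Not NE.
(The remaining 3 profiles each have a profitable deviation by the same check.)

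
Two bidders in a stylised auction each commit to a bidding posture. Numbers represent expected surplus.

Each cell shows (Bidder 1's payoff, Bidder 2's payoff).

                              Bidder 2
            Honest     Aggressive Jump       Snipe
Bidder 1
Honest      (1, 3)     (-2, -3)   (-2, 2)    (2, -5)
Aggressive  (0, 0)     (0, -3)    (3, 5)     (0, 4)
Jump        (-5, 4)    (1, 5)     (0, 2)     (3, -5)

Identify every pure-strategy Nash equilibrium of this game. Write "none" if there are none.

The pure Nash equilibria are (Honest, Honest), (Aggressive, Jump), (Jump, Aggressive).

(Honest, Honest): Bidder 1 gets 1, best alternative 0; Bidder 2 gets 3, best alternative 2. No profitable deviation — NE.
(Honest, Aggressive): Bidder 1 can switch to Aggressive (-2 → 0). Not NE.
(Honest, Jump): Bidder 1 can switch to Aggressive (-2 → 3). Not NE.
(Honest, Snipe): Bidder 1 can switch to Jump (2 → 3). Not NE.
(Aggressive, Honest): Bidder 1 can switch to Honest (0 → 1). Not NE.
(Aggressive, Aggressive): Bidder 1 can switch to Jump (0 → 1). Not NE.
(Aggressive, Jump): Bidder 1 gets 3, best alternative 0; Bidder 2 gets 5, best alternative 4. No profitable deviation — NE.
(Aggressive, Snipe): Bidder 1 can switch to Honest (0 → 2). Not NE.
(Jump, Honest): Bidder 1 can switch to Honest (-5 → 1). Not NE.
(Jump, Aggressive): Bidder 1 gets 1, best alternative 0; Bidder 2 gets 5, best alternative 4. No profitable deviation — NE.
(Jump, Jump): Bidder 1 can switch to Aggressive (0 → 3). Not NE.
(Jump, Snipe): Bidder 2 can switch to Honest (-5 → 4). Not NE.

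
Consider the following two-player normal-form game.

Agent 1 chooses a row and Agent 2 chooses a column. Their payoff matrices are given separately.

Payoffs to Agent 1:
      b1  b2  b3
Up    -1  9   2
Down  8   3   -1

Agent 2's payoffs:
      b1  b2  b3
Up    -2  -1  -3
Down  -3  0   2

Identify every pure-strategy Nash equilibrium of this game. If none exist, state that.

Check each profile: it is a Nash equilibrium iff no player can strictly gain by switching unilaterally.
(Up, b1): Agent 1 can switch to Down (-1 → 8). Not NE.
(Up, b2): Agent 1 gets 9, best alternative 3; Agent 2 gets -1, best alternative -2. No profitable deviation — NE.
(Up, b3): Agent 2 can switch to b1 (-3 → -2). Not NE.
(Down, b1): Agent 2 can switch to b2 (-3 → 0). Not NE.
(Down, b2): Agent 1 can switch to Up (3 → 9). Not NE.
(Down, b3): Agent 1 can switch to Up (-1 → 2). Not NE.

(Up, b2)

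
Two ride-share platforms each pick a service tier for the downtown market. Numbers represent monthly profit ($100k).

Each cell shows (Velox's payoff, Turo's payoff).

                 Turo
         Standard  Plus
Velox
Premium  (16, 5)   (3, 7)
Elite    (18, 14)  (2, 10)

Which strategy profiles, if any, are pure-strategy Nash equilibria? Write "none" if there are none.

Pure-strategy Nash equilibria: (Premium, Plus) and (Elite, Standard)

(Premium, Standard): Velox can switch to Elite (16 → 18). Not NE.
(Premium, Plus): Velox gets 3, best alternative 2; Turo gets 7, best alternative 5. No profitable deviation — NE.
(Elite, Standard): Velox gets 18, best alternative 16; Turo gets 14, best alternative 10. No profitable deviation — NE.
(Elite, Plus): Velox can switch to Premium (2 → 3). Not NE.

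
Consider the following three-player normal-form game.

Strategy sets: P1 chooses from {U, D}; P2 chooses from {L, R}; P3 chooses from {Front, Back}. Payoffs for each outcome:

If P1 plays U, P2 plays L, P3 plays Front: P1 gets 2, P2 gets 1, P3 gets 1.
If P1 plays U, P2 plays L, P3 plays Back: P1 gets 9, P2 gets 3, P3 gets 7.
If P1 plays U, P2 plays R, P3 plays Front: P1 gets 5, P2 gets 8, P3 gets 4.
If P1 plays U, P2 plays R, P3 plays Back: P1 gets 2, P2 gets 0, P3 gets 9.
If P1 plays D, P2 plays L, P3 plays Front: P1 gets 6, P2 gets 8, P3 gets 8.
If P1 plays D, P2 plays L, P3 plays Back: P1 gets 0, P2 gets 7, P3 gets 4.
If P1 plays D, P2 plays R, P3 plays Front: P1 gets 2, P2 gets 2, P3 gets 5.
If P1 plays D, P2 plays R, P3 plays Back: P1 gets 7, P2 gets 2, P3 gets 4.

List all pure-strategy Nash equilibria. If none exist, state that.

P1 against (L, Front): payoffs 2, 6 → best response D.
P1 against (L, Back): payoffs 9, 0 → best response U.
P1 against (R, Front): payoffs 5, 2 → best response U.
P1 against (R, Back): payoffs 2, 7 → best response D.
P2 against (U, Front): payoffs 1, 8 → best response R.
P2 against (U, Back): payoffs 3, 0 → best response L.
P2 against (D, Front): payoffs 8, 2 → best response L.
P2 against (D, Back): payoffs 7, 2 → best response L.
P3 against (U, L): payoffs 1, 7 → best response Back.
P3 against (U, R): payoffs 4, 9 → best response Back.
P3 against (D, L): payoffs 8, 4 → best response Front.
P3 against (D, R): payoffs 5, 4 → best response Front.
Mutual best responses: (U, L, Back); (D, L, Front).

Pure-strategy Nash equilibria: (U, L, Back); (D, L, Front)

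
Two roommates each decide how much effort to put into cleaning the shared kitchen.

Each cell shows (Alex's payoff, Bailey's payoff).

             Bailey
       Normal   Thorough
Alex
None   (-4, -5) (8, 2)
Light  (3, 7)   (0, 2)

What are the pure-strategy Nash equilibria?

Mark each player's best response to every combination of opponents' strategies; a profile where every player is best-responding is a pure Nash equilibrium.
Alex against Normal: payoffs -4, 3 → best response Light.
Alex against Thorough: payoffs 8, 0 → best response None.
Bailey against None: payoffs -5, 2 → best response Thorough.
Bailey against Light: payoffs 7, 2 → best response Normal.
Mutual best responses: (None, Thorough); (Light, Normal).

The pure Nash equilibria are (None, Thorough), (Light, Normal).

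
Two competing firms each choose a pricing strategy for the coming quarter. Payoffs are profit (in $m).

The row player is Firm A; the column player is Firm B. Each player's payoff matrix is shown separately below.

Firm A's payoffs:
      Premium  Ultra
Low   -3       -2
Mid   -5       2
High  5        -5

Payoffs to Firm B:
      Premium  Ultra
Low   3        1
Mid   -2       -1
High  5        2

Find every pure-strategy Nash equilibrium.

(Low, Premium): Firm A can switch to High (-3 → 5). Not NE.
(Low, Ultra): Firm A can switch to Mid (-2 → 2). Not NE.
(Mid, Premium): Firm A can switch to Low (-5 → -3). Not NE.
(Mid, Ultra): Firm A gets 2, best alternative -2; Firm B gets -1, best alternative -2. No profitable deviation — NE.
(High, Premium): Firm A gets 5, best alternative -3; Firm B gets 5, best alternative 2. No profitable deviation — NE.
(High, Ultra): Firm A can switch to Low (-5 → -2). Not NE.

(Mid, Ultra); (High, Premium)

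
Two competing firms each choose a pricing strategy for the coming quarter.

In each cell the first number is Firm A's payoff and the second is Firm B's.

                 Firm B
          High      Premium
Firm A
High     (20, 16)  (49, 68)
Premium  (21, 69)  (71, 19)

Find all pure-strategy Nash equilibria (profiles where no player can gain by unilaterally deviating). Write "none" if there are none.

Firm A against High: payoffs 20, 21 → best response Premium.
Firm A against Premium: payoffs 49, 71 → best response Premium.
Firm B against High: payoffs 16, 68 → best response Premium.
Firm B against Premium: payoffs 69, 19 → best response High.
Mutual best responses: (Premium, High).

(Premium, High)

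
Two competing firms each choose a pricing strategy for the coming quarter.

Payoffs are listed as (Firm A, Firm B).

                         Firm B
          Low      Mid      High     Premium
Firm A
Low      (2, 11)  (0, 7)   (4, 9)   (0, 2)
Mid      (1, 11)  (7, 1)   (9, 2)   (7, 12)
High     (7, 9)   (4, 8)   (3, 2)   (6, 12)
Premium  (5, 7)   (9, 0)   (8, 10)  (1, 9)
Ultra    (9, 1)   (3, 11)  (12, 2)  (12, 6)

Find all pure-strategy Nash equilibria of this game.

Firm A against Low: payoffs 2, 1, 7, 5, 9 → best response Ultra.
Firm A against Mid: payoffs 0, 7, 4, 9, 3 → best response Premium.
Firm A against High: payoffs 4, 9, 3, 8, 12 → best response Ultra.
Firm A against Premium: payoffs 0, 7, 6, 1, 12 → best response Ultra.
Firm B against Low: payoffs 11, 7, 9, 2 → best response Low.
Firm B against Mid: payoffs 11, 1, 2, 12 → best response Premium.
Firm B against High: payoffs 9, 8, 2, 12 → best response Premium.
Firm B against Premium: payoffs 7, 0, 10, 9 → best response High.
Firm B against Ultra: payoffs 1, 11, 2, 6 → best response Mid.
No profile is a mutual best response for all players.

none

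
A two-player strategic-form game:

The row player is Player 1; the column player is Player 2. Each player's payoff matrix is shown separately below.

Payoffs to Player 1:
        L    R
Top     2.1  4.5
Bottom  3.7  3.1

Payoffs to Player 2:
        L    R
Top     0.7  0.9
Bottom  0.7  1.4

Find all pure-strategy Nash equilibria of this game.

(Top, L): Player 1 can switch to Bottom (2.1 → 3.7). Not NE.
(Top, R): Player 1 gets 4.5, best alternative 3.1; Player 2 gets 0.9, best alternative 0.7. No profitable deviation — NE.
(Bottom, L): Player 2 can switch to R (0.7 → 1.4). Not NE.
(Bottom, R): Player 1 can switch to Top (3.1 → 4.5). Not NE.

Pure NE: (Top, R)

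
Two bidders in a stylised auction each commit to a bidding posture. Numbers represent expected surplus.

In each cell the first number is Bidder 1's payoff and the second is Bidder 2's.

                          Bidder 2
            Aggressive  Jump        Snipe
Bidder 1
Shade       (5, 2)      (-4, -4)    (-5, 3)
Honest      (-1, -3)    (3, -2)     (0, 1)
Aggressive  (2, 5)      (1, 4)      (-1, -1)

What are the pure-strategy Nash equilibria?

The unique pure-strategy Nash equilibrium is (Honest, Snipe).

Bidder 1 against Aggressive: payoffs 5, -1, 2 → best response Shade.
Bidder 1 against Jump: payoffs -4, 3, 1 → best response Honest.
Bidder 1 against Snipe: payoffs -5, 0, -1 → best response Honest.
Bidder 2 against Shade: payoffs 2, -4, 3 → best response Snipe.
Bidder 2 against Honest: payoffs -3, -2, 1 → best response Snipe.
Bidder 2 against Aggressive: payoffs 5, 4, -1 → best response Aggressive.
Mutual best responses: (Honest, Snipe).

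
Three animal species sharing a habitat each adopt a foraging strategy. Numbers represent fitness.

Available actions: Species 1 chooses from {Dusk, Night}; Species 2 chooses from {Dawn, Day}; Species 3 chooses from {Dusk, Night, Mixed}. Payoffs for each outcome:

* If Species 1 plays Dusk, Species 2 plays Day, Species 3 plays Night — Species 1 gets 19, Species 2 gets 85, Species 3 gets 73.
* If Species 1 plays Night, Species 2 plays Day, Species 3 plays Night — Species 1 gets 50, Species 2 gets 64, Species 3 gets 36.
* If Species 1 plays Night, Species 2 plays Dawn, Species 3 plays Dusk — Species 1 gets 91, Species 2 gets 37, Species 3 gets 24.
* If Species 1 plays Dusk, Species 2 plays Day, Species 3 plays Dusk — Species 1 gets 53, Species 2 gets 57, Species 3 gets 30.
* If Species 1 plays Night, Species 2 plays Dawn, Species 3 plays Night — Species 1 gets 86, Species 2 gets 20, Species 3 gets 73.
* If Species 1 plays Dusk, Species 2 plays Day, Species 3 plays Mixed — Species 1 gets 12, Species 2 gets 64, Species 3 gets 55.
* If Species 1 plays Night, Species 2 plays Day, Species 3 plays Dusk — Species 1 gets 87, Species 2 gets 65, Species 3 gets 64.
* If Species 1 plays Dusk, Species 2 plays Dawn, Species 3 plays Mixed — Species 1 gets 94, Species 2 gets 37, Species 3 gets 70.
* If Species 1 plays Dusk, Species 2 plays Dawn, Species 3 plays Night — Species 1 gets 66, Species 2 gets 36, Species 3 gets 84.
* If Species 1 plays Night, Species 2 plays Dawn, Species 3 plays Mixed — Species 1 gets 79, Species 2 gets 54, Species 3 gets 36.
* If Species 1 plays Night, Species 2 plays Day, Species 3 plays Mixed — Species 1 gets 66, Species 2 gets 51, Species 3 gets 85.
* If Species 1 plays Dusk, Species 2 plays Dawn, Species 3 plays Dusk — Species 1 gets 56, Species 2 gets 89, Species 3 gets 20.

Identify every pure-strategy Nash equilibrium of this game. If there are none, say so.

There is no pure-strategy Nash equilibrium.

For each player, find the best response to each opponent profile; mutual best responses are the pure NE.
Species 1 against (Dawn, Dusk): payoffs 56, 91 → best response Night.
Species 1 against (Dawn, Night): payoffs 66, 86 → best response Night.
Species 1 against (Dawn, Mixed): payoffs 94, 79 → best response Dusk.
Species 1 against (Day, Dusk): payoffs 53, 87 → best response Night.
Species 1 against (Day, Night): payoffs 19, 50 → best response Night.
Species 1 against (Day, Mixed): payoffs 12, 66 → best response Night.
Species 2 against (Dusk, Dusk): payoffs 89, 57 → best response Dawn.
Species 2 against (Dusk, Night): payoffs 36, 85 → best response Day.
Species 2 against (Dusk, Mixed): payoffs 37, 64 → best response Day.
Species 2 against (Night, Dusk): payoffs 37, 65 → best response Day.
Species 2 against (Night, Night): payoffs 20, 64 → best response Day.
Species 2 against (Night, Mixed): payoffs 54, 51 → best response Dawn.
Species 3 against (Dusk, Dawn): payoffs 20, 84, 70 → best response Night.
Species 3 against (Dusk, Day): payoffs 30, 73, 55 → best response Night.
Species 3 against (Night, Dawn): payoffs 24, 73, 36 → best response Night.
Species 3 against (Night, Day): payoffs 64, 36, 85 → best response Mixed.
No profile is a mutual best response for all players.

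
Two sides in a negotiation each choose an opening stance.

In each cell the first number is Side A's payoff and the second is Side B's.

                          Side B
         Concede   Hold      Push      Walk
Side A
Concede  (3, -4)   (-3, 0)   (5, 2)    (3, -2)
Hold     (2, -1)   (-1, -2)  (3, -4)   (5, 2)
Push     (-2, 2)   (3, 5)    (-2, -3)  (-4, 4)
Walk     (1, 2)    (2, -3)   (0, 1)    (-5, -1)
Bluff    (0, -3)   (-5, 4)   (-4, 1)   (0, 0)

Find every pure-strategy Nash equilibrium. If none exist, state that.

Pure-strategy Nash equilibria: (Concede, Push) and (Hold, Walk) and (Push, Hold)

Side A against Concede: payoffs 3, 2, -2, 1, 0 → best response Concede.
Side A against Hold: payoffs -3, -1, 3, 2, -5 → best response Push.
Side A against Push: payoffs 5, 3, -2, 0, -4 → best response Concede.
Side A against Walk: payoffs 3, 5, -4, -5, 0 → best response Hold.
Side B against Concede: payoffs -4, 0, 2, -2 → best response Push.
Side B against Hold: payoffs -1, -2, -4, 2 → best response Walk.
Side B against Push: payoffs 2, 5, -3, 4 → best response Hold.
Side B against Walk: payoffs 2, -3, 1, -1 → best response Concede.
Side B against Bluff: payoffs -3, 4, 1, 0 → best response Hold.
Mutual best responses: (Concede, Push); (Hold, Walk); (Push, Hold).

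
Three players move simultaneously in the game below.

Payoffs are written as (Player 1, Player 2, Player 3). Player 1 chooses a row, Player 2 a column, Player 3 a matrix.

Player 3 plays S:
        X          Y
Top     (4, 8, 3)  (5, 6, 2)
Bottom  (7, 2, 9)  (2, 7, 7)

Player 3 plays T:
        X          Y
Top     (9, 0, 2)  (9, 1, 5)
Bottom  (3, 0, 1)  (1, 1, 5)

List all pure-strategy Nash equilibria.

The unique pure-strategy Nash equilibrium is (Top, Y, T).

Player 1 against (X, S): payoffs 4, 7 → best response Bottom.
Player 1 against (X, T): payoffs 9, 3 → best response Top.
Player 1 against (Y, S): payoffs 5, 2 → best response Top.
Player 1 against (Y, T): payoffs 9, 1 → best response Top.
Player 2 against (Top, S): payoffs 8, 6 → best response X.
Player 2 against (Top, T): payoffs 0, 1 → best response Y.
Player 2 against (Bottom, S): payoffs 2, 7 → best response Y.
Player 2 against (Bottom, T): payoffs 0, 1 → best response Y.
Player 3 against (Top, X): payoffs 3, 2 → best response S.
Player 3 against (Top, Y): payoffs 2, 5 → best response T.
Player 3 against (Bottom, X): payoffs 9, 1 → best response S.
Player 3 against (Bottom, Y): payoffs 7, 5 → best response S.
Mutual best responses: (Top, Y, T).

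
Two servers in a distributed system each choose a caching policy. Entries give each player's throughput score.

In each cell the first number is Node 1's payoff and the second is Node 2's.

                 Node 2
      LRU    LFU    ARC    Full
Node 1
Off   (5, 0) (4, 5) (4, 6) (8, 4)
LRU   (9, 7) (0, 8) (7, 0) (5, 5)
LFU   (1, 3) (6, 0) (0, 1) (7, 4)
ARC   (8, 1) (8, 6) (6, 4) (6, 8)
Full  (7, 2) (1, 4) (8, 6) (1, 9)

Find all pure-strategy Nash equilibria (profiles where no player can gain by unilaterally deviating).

(Off, LRU): Node 1 can switch to LRU (5 → 9). Not NE.
(Off, LFU): Node 1 can switch to LFU (4 → 6). Not NE.
(Off, ARC): Node 1 can switch to LRU (4 → 7). Not NE.
(Off, Full): Node 2 can switch to LFU (4 → 5). Not NE.
(LRU, LRU): Node 2 can switch to LFU (7 → 8). Not NE.
(LRU, LFU): Node 1 can switch to Off (0 → 4). Not NE.
(LRU, ARC): Node 1 can switch to Full (7 → 8). Not NE.
(LRU, Full): Node 1 can switch to Off (5 → 8). Not NE.
(LFU, LRU): Node 1 can switch to Off (1 → 5). Not NE.
(LFU, LFU): Node 1 can switch to ARC (6 → 8). Not NE.
(LFU, ARC): Node 1 can switch to Off (0 → 4). Not NE.
(LFU, Full): Node 1 can switch to Off (7 → 8). Not NE.
(The remaining 8 profiles each have a profitable deviation by the same check.)

none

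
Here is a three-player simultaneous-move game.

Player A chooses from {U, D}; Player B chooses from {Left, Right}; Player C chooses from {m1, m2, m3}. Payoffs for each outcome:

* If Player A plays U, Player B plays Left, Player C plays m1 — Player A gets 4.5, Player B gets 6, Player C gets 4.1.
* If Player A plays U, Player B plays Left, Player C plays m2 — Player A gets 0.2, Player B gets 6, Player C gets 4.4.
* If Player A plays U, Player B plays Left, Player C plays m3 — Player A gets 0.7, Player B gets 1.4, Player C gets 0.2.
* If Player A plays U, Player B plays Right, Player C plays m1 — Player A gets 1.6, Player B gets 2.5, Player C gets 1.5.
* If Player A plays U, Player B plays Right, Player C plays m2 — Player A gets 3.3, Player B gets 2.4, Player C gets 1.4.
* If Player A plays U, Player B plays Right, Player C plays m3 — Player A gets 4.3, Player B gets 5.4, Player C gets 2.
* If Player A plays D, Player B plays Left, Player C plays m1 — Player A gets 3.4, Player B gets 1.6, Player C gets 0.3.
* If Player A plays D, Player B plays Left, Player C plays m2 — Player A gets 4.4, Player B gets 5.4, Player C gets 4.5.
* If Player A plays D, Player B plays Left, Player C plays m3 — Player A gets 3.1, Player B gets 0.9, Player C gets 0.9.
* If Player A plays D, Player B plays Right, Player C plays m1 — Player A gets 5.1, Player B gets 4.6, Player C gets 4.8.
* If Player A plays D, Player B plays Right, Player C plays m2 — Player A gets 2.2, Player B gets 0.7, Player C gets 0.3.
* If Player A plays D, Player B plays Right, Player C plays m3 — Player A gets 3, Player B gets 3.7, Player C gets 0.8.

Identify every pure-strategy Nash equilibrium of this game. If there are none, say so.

The pure Nash equilibria are (U, Right, m3); (D, Left, m2); (D, Right, m1).

(U, Left, m1): Player C can switch to m2 (4.1 → 4.4). Not NE.
(U, Left, m2): Player A can switch to D (0.2 → 4.4). Not NE.
(U, Left, m3): Player A can switch to D (0.7 → 3.1). Not NE.
(U, Right, m1): Player A can switch to D (1.6 → 5.1). Not NE.
(U, Right, m2): Player B can switch to Left (2.4 → 6). Not NE.
(U, Right, m3): Player A gets 4.3, best alternative 3; Player B gets 5.4, best alternative 1.4; Player C gets 2, best alternative 1.5. No profitable deviation — NE.
(D, Left, m1): Player A can switch to U (3.4 → 4.5). Not NE.
(D, Left, m2): Player A gets 4.4, best alternative 0.2; Player B gets 5.4, best alternative 0.7; Player C gets 4.5, best alternative 0.9. No profitable deviation — NE.
(D, Left, m3): Player B can switch to Right (0.9 → 3.7). Not NE.
(D, Right, m1): Player A gets 5.1, best alternative 1.6; Player B gets 4.6, best alternative 1.6; Player C gets 4.8, best alternative 0.8. No profitable deviation — NE.
(D, Right, m2): Player A can switch to U (2.2 → 3.3). Not NE.
(D, Right, m3): Player A can switch to U (3 → 4.3). Not NE.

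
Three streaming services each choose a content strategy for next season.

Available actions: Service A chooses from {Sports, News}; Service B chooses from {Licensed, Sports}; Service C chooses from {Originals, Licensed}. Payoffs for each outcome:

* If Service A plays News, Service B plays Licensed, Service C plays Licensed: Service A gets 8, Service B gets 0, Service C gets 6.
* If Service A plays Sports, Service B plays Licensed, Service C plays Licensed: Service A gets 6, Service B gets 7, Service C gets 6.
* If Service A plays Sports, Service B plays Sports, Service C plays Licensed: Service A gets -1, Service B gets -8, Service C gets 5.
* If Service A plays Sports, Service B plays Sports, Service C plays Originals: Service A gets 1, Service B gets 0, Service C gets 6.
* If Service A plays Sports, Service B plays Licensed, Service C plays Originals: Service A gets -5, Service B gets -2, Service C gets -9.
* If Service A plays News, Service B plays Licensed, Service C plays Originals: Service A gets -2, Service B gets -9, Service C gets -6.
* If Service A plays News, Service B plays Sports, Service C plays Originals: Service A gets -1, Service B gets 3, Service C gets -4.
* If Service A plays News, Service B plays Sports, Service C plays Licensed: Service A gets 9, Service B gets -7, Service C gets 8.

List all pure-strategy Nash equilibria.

The pure Nash equilibria are (Sports, Sports, Originals) and (News, Licensed, Licensed).

(Sports, Licensed, Originals): Service A can switch to News (-5 → -2). Not NE.
(Sports, Licensed, Licensed): Service A can switch to News (6 → 8). Not NE.
(Sports, Sports, Originals): Service A gets 1, best alternative -1; Service B gets 0, best alternative -2; Service C gets 6, best alternative 5. No profitable deviation — NE.
(Sports, Sports, Licensed): Service A can switch to News (-1 → 9). Not NE.
(News, Licensed, Originals): Service B can switch to Sports (-9 → 3). Not NE.
(News, Licensed, Licensed): Service A gets 8, best alternative 6; Service B gets 0, best alternative -7; Service C gets 6, best alternative -6. No profitable deviation — NE.
(News, Sports, Originals): Service A can switch to Sports (-1 → 1). Not NE.
(News, Sports, Licensed): Service B can switch to Licensed (-7 → 0). Not NE.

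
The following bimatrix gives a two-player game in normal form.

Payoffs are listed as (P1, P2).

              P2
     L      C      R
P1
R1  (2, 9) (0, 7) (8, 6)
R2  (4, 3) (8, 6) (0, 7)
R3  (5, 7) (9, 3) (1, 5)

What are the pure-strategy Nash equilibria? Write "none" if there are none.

Mark each player's best response to every combination of opponents' strategies; a profile where every player is best-responding is a pure Nash equilibrium.
P1 against L: payoffs 2, 4, 5 → best response R3.
P1 against C: payoffs 0, 8, 9 → best response R3.
P1 against R: payoffs 8, 0, 1 → best response R1.
P2 against R1: payoffs 9, 7, 6 → best response L.
P2 against R2: payoffs 3, 6, 7 → best response R.
P2 against R3: payoffs 7, 3, 5 → best response L.
Mutual best responses: (R3, L).

(R3, L)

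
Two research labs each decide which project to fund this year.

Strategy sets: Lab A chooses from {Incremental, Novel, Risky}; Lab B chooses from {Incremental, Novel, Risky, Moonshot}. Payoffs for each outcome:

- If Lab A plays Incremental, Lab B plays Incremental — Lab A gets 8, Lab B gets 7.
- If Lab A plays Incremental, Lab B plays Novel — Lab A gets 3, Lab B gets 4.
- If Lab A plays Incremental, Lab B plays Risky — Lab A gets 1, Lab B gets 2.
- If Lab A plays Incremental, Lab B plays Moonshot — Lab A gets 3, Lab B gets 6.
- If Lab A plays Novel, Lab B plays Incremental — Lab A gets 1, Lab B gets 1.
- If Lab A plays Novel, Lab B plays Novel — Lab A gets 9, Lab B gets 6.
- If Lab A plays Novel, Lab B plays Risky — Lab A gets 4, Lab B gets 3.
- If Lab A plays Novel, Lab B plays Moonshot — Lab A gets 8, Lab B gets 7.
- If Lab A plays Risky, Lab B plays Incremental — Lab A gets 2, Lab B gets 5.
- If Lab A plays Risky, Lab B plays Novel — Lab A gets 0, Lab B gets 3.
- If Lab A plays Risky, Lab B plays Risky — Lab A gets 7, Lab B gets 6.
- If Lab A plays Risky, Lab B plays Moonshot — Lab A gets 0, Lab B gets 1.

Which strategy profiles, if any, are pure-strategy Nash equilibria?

Pure-strategy Nash equilibria: (Incremental, Incremental) and (Novel, Moonshot) and (Risky, Risky)

For each player, find the best response to each opponent profile; mutual best responses are the pure NE.
Lab A against Incremental: payoffs 8, 1, 2 → best response Incremental.
Lab A against Novel: payoffs 3, 9, 0 → best response Novel.
Lab A against Risky: payoffs 1, 4, 7 → best response Risky.
Lab A against Moonshot: payoffs 3, 8, 0 → best response Novel.
Lab B against Incremental: payoffs 7, 4, 2, 6 → best response Incremental.
Lab B against Novel: payoffs 1, 6, 3, 7 → best response Moonshot.
Lab B against Risky: payoffs 5, 3, 6, 1 → best response Risky.
Mutual best responses: (Incremental, Incremental); (Novel, Moonshot); (Risky, Risky).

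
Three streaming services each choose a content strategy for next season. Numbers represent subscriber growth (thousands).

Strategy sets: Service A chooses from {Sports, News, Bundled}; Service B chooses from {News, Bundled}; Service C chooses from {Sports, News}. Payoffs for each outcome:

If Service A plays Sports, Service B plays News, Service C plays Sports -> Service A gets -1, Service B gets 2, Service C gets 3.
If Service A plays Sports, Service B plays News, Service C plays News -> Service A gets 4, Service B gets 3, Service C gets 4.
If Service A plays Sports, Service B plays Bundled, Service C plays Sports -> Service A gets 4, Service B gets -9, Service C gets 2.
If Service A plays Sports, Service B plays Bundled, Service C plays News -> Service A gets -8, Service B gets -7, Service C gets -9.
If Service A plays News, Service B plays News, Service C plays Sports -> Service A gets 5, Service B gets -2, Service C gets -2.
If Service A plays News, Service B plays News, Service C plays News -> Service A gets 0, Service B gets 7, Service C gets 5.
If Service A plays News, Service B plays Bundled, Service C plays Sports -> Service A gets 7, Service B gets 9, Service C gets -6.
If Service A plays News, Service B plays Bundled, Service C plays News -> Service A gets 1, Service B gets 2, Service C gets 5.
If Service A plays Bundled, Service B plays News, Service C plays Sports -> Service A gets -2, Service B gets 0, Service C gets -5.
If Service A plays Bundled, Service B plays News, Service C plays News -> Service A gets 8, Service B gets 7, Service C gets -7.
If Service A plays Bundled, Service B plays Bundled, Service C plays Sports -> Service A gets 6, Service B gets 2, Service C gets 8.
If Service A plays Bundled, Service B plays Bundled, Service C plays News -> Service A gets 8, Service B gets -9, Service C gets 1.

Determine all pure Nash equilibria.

Service A against (News, Sports): payoffs -1, 5, -2 → best response News.
Service A against (News, News): payoffs 4, 0, 8 → best response Bundled.
Service A against (Bundled, Sports): payoffs 4, 7, 6 → best response News.
Service A against (Bundled, News): payoffs -8, 1, 8 → best response Bundled.
Service B against (Sports, Sports): payoffs 2, -9 → best response News.
Service B against (Sports, News): payoffs 3, -7 → best response News.
Service B against (News, Sports): payoffs -2, 9 → best response Bundled.
Service B against (News, News): payoffs 7, 2 → best response News.
Service B against (Bundled, Sports): payoffs 0, 2 → best response Bundled.
Service B against (Bundled, News): payoffs 7, -9 → best response News.
Service C against (Sports, News): payoffs 3, 4 → best response News.
Service C against (Sports, Bundled): payoffs 2, -9 → best response Sports.
Service C against (News, News): payoffs -2, 5 → best response News.
Service C against (News, Bundled): payoffs -6, 5 → best response News.
Service C against (Bundled, News): payoffs -5, -7 → best response Sports.
Service C against (Bundled, Bundled): payoffs 8, 1 → best response Sports.
No profile is a mutual best response for all players.

No pure-strategy Nash equilibrium.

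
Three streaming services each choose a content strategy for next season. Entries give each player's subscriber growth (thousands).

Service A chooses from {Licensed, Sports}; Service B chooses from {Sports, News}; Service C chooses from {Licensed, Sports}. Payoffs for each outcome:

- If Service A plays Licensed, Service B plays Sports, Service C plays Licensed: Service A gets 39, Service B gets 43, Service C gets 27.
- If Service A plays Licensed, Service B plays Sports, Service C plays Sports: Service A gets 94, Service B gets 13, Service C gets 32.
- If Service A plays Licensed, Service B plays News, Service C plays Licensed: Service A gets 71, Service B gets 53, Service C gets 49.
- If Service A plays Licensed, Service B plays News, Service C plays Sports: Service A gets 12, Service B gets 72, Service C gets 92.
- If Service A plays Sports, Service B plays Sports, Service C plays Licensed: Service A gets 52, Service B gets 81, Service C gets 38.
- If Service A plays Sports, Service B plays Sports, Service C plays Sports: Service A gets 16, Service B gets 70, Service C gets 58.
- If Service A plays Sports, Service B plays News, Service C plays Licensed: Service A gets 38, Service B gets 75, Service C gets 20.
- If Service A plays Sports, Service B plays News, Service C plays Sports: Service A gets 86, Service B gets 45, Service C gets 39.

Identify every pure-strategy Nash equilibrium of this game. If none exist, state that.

There is no pure-strategy Nash equilibrium.

(Licensed, Sports, Licensed): Service A can switch to Sports (39 → 52). Not NE.
(Licensed, Sports, Sports): Service B can switch to News (13 → 72). Not NE.
(Licensed, News, Licensed): Service C can switch to Sports (49 → 92). Not NE.
(Licensed, News, Sports): Service A can switch to Sports (12 → 86). Not NE.
(Sports, Sports, Licensed): Service C can switch to Sports (38 → 58). Not NE.
(Sports, Sports, Sports): Service A can switch to Licensed (16 → 94). Not NE.
(The remaining 2 profiles each have a profitable deviation by the same check.)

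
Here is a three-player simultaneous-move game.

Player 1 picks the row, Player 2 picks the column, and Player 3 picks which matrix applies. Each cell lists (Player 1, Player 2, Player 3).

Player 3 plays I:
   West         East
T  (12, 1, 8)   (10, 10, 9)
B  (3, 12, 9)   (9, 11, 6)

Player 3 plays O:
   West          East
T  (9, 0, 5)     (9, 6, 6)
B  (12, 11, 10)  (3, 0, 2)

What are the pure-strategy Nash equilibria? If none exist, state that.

The pure Nash equilibria are (T, East, I) and (B, West, O).

For each player, find the best response to each opponent profile; mutual best responses are the pure NE.
Player 1 against (West, I): payoffs 12, 3 → best response T.
Player 1 against (West, O): payoffs 9, 12 → best response B.
Player 1 against (East, I): payoffs 10, 9 → best response T.
Player 1 against (East, O): payoffs 9, 3 → best response T.
Player 2 against (T, I): payoffs 1, 10 → best response East.
Player 2 against (T, O): payoffs 0, 6 → best response East.
Player 2 against (B, I): payoffs 12, 11 → best response West.
Player 2 against (B, O): payoffs 11, 0 → best response West.
Player 3 against (T, West): payoffs 8, 5 → best response I.
Player 3 against (T, East): payoffs 9, 6 → best response I.
Player 3 against (B, West): payoffs 9, 10 → best response O.
Player 3 against (B, East): payoffs 6, 2 → best response I.
Mutual best responses: (T, East, I); (B, West, O).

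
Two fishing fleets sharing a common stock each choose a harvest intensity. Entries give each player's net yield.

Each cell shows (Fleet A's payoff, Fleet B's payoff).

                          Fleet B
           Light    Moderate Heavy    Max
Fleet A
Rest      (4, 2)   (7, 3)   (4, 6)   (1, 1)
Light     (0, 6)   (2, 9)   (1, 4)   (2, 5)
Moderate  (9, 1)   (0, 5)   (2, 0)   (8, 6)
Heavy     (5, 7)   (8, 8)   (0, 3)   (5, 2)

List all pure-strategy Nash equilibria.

Fleet A against Light: payoffs 4, 0, 9, 5 → best response Moderate.
Fleet A against Moderate: payoffs 7, 2, 0, 8 → best response Heavy.
Fleet A against Heavy: payoffs 4, 1, 2, 0 → best response Rest.
Fleet A against Max: payoffs 1, 2, 8, 5 → best response Moderate.
Fleet B against Rest: payoffs 2, 3, 6, 1 → best response Heavy.
Fleet B against Light: payoffs 6, 9, 4, 5 → best response Moderate.
Fleet B against Moderate: payoffs 1, 5, 0, 6 → best response Max.
Fleet B against Heavy: payoffs 7, 8, 3, 2 → best response Moderate.
Mutual best responses: (Rest, Heavy); (Moderate, Max); (Heavy, Moderate).

(Rest, Heavy), (Moderate, Max), (Heavy, Moderate)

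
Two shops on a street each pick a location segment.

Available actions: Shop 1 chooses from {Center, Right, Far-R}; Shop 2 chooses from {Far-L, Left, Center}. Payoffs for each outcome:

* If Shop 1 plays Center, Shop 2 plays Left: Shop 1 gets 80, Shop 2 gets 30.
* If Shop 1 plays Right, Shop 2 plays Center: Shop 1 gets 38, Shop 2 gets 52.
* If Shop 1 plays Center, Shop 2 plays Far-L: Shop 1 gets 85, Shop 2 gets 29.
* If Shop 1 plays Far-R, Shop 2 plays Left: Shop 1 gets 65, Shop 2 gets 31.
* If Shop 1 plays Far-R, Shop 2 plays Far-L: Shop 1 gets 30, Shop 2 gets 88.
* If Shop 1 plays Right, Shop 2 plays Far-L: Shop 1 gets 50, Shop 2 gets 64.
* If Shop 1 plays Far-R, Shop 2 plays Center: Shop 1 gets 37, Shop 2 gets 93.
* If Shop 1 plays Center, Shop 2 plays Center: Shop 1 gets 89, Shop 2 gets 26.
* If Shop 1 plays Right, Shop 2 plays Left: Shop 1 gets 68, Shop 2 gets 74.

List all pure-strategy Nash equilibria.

Shop 1 against Far-L: payoffs 85, 50, 30 → best response Center.
Shop 1 against Left: payoffs 80, 68, 65 → best response Center.
Shop 1 against Center: payoffs 89, 38, 37 → best response Center.
Shop 2 against Center: payoffs 29, 30, 26 → best response Left.
Shop 2 against Right: payoffs 64, 74, 52 → best response Left.
Shop 2 against Far-R: payoffs 88, 31, 93 → best response Center.
Mutual best responses: (Center, Left).

Pure NE: (Center, Left)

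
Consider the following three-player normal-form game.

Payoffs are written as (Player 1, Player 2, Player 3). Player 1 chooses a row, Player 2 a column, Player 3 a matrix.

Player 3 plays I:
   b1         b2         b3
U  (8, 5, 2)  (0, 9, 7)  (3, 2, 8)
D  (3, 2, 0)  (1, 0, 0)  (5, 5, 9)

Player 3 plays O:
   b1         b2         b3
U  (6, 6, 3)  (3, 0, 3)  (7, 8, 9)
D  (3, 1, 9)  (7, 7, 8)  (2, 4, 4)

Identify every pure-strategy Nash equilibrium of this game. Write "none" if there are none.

Player 1 against (b1, I): payoffs 8, 3 → best response U.
Player 1 against (b1, O): payoffs 6, 3 → best response U.
Player 1 against (b2, I): payoffs 0, 1 → best response D.
Player 1 against (b2, O): payoffs 3, 7 → best response D.
Player 1 against (b3, I): payoffs 3, 5 → best response D.
Player 1 against (b3, O): payoffs 7, 2 → best response U.
Player 2 against (U, I): payoffs 5, 9, 2 → best response b2.
Player 2 against (U, O): payoffs 6, 0, 8 → best response b3.
Player 2 against (D, I): payoffs 2, 0, 5 → best response b3.
Player 2 against (D, O): payoffs 1, 7, 4 → best response b2.
Player 3 against (U, b1): payoffs 2, 3 → best response O.
Player 3 against (U, b2): payoffs 7, 3 → best response I.
Player 3 against (U, b3): payoffs 8, 9 → best response O.
Player 3 against (D, b1): payoffs 0, 9 → best response O.
Player 3 against (D, b2): payoffs 0, 8 → best response O.
Player 3 against (D, b3): payoffs 9, 4 → best response I.
Mutual best responses: (U, b3, O); (D, b2, O); (D, b3, I).

The pure Nash equilibria are (U, b3, O), (D, b2, O), (D, b3, I).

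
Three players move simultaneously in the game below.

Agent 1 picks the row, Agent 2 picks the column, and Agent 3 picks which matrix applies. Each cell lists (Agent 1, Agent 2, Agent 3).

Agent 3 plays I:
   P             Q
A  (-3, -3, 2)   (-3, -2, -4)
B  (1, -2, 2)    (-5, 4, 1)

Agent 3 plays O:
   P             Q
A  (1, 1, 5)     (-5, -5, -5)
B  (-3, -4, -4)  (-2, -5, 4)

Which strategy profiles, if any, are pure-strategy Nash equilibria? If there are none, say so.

Mark each player's best response to every combination of opponents' strategies; a profile where every player is best-responding is a pure Nash equilibrium.
Agent 1 against (P, I): payoffs -3, 1 → best response B.
Agent 1 against (P, O): payoffs 1, -3 → best response A.
Agent 1 against (Q, I): payoffs -3, -5 → best response A.
Agent 1 against (Q, O): payoffs -5, -2 → best response B.
Agent 2 against (A, I): payoffs -3, -2 → best response Q.
Agent 2 against (A, O): payoffs 1, -5 → best response P.
Agent 2 against (B, I): payoffs -2, 4 → best response Q.
Agent 2 against (B, O): payoffs -4, -5 → best response P.
Agent 3 against (A, P): payoffs 2, 5 → best response O.
Agent 3 against (A, Q): payoffs -4, -5 → best response I.
Agent 3 against (B, P): payoffs 2, -4 → best response I.
Agent 3 against (B, Q): payoffs 1, 4 → best response O.
Mutual best responses: (A, P, O); (A, Q, I).

The pure Nash equilibria are (A, P, O) and (A, Q, I).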